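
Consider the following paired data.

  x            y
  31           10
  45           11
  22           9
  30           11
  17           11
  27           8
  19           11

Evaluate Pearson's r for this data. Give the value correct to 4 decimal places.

n = 7, Σx = 191, Σy = 71, Σx² = 5749, Σy² = 729, Σxy = 1945
nΣxy − ΣxΣy = 13615 − 13561 = 54
nΣx² − (Σx)² = 40243 − 36481 = 3762; nΣy² − (Σy)² = 5103 − 5041 = 62
r = 54 / √(3762 × 62) = 54 / 482.9534 ≈ 0.1118

0.1118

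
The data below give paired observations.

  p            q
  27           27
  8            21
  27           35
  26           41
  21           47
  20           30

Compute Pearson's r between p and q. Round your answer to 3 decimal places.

n = 6, Σp = 129, Σq = 201, Σp² = 3039, Σq² = 7185, Σpq = 4495
nΣpq − ΣpΣq = 26970 − 25929 = 1041
nΣp² − (Σp)² = 18234 − 16641 = 1593; nΣq² − (Σq)² = 43110 − 40401 = 2709
r = 1041 / √(1593 × 2709) = 1041 / 2077.3630 ≈ 0.501

0.501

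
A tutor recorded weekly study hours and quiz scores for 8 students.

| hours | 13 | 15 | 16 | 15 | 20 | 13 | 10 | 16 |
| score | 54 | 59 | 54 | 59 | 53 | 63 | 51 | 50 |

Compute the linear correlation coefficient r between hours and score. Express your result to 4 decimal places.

n = 8, Σx = 118, Σy = 443, Σx² = 1800, Σy² = 24673, Σxy = 6525
nΣxy − ΣxΣy = 52200 − 52274 = -74
nΣx² − (Σx)² = 14400 − 13924 = 476; nΣy² − (Σy)² = 197384 − 196249 = 1135
r = -74 / √(476 × 1135) = -74 / 735.0238 ≈ -0.1007

-0.1007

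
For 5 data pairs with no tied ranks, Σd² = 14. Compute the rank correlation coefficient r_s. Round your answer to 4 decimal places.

ρ = 1 − 6Σd² / [n(n²−1)] = 1 − 6×14 / (5×24)
  = 1 − 84/120 = 1 − 0.70000 ≈ 0.3000

0.3000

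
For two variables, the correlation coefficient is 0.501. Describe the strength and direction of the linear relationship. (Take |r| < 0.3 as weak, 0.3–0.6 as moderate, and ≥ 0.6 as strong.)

r = 0.501 > 0 so the relationship is positive.
|r| = 0.501, which falls in the moderate range.

moderate positive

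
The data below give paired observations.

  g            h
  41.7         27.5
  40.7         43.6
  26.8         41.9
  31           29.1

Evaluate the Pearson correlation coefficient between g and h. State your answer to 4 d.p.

-0.1862

n = 4, Σg = 140.2, Σh = 142.1, Σg² = 5074.62, Σh² = 5259.63, Σgh = 4946.29
nΣgh − ΣgΣh = 19785.16 − 19922.42 = -137.26
nΣg² − (Σg)² = 20298.48 − 19656.04 = 642.44; nΣh² − (Σh)² = 21038.52 − 20192.41 = 846.11
r = -137.26 / √(642.44 × 846.11) = -137.26 / 737.2753 ≈ -0.1862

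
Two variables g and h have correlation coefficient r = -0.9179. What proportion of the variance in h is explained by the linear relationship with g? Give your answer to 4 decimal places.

r² = (-0.9179)² = 0.8425

0.8425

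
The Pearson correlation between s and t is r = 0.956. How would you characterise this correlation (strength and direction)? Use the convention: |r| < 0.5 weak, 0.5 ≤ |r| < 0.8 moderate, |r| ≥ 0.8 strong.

r = 0.956 > 0 so the relationship is positive.
|r| = 0.956, which falls in the strong range.

strong positive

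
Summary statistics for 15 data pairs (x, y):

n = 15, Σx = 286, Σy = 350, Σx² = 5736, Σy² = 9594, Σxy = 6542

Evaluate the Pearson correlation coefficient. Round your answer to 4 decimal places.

-0.2067

r = (nΣxy − ΣxΣy) / √[(nΣx² − (Σx)²)(nΣy² − (Σy)²)]
Numerator: 15×6542 − 286×350 = -1970
Denominator: √[(86040 − 81796)(143910 − 122500)] = √[4244 × 21410] = 9532.2631
r = -1970 / 9532.2631 ≈ -0.2067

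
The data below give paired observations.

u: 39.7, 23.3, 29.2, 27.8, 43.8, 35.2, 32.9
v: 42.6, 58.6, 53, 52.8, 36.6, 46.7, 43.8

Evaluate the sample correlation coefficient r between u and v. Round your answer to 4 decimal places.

-0.9647

n = 7, Σu = 231.9, Σv = 334.1, Σu² = 7984.35, Σv² = 16284.45, Σuv = 10759.98
nΣuv − ΣuΣv = 75319.86 − 77477.79 = -2157.93
nΣu² − (Σu)² = 55890.45 − 53777.61 = 2112.84; nΣv² − (Σv)² = 113991.15 − 111622.81 = 2368.34
r = -2157.93 / √(2112.84 × 2368.34) = -2157.93 / 2236.9451 ≈ -0.9647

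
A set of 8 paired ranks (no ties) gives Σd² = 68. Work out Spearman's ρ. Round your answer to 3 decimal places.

ρ = 1 − 6Σd² / [n(n²−1)] = 1 − 6×68 / (8×63)
  = 1 − 408/504 = 1 − 0.8095 ≈ 0.190

0.190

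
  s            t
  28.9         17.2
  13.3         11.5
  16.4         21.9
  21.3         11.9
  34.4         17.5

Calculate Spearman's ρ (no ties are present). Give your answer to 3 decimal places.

Rank s: 4, 1, 2, 3, 5
Rank t: 3, 1, 5, 2, 4
d = rank(s) − rank(t): 1, 0, -3, 1, 1; Σd² = 12
ρ = 1 − 6Σd² / [n(n²−1)] = 1 − 6×12 / (5×24) = 1 − 72/120 ≈ 0.400

0.400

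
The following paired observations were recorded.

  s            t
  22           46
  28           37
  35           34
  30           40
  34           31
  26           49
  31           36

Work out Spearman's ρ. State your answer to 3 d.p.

Rank s: 1, 3, 7, 4, 6, 2, 5
Rank t: 6, 4, 2, 5, 1, 7, 3
d = rank(s) − rank(t): -5, -1, 5, -1, 5, -5, 2; Σd² = 106
ρ = 1 − 6Σd² / [n(n²−1)] = 1 − 6×106 / (7×48) = 1 − 636/336 ≈ -0.893

-0.893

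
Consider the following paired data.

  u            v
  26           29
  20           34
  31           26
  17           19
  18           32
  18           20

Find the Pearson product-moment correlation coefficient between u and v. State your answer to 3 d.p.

0.186

n = 6, Σu = 130, Σv = 160, Σu² = 2974, Σv² = 4458, Σuv = 3499
nΣuv − ΣuΣv = 20994 − 20800 = 194
nΣu² − (Σu)² = 17844 − 16900 = 944; nΣv² − (Σv)² = 26748 − 25600 = 1148
r = 194 / √(944 × 1148) = 194 / 1041.0149 ≈ 0.186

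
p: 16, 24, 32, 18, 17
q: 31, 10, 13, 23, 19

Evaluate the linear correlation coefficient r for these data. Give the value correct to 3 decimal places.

-0.743

n = 5, Σp = 107, Σq = 96, Σp² = 2469, Σq² = 2120, Σpq = 1889
nΣpq − ΣpΣq = 9445 − 10272 = -827
nΣp² − (Σp)² = 12345 − 11449 = 896; nΣq² − (Σq)² = 10600 − 9216 = 1384
r = -827 / √(896 × 1384) = -827 / 1113.5816 ≈ -0.743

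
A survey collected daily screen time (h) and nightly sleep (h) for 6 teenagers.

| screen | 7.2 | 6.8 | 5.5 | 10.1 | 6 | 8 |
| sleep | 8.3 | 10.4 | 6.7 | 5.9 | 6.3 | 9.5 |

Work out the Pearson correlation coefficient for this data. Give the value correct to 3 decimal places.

n = 6, Σx = 43.6, Σy = 47.1, Σx² = 330.34, Σy² = 386.69, Σxy = 340.72
nΣxy − ΣxΣy = 2044.32 − 2053.56 = -9.24
nΣx² − (Σx)² = 1982.04 − 1900.96 = 81.08; nΣy² − (Σy)² = 2320.14 − 2218.41 = 101.73
r = -9.24 / √(81.08 × 101.73) = -9.24 / 90.8200 ≈ -0.102

-0.102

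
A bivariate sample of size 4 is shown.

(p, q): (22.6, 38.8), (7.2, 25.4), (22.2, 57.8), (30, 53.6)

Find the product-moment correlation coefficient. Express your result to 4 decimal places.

n = 4, Σp = 82, Σq = 175.6, Σp² = 1955.44, Σq² = 8364.4, Σpq = 3950.92
nΣpq − ΣpΣq = 15803.68 − 14399.2 = 1404.48
nΣp² − (Σp)² = 7821.76 − 6724 = 1097.76; nΣq² − (Σq)² = 33457.6 − 30835.36 = 2622.24
r = 1404.48 / √(1097.76 × 2622.24) = 1404.48 / 1696.6409 ≈ 0.8278

0.8278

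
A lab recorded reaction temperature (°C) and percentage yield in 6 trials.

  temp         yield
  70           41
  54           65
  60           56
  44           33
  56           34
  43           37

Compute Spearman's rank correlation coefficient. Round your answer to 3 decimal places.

Rank temp: 6, 3, 5, 2, 4, 1
Rank yield: 4, 6, 5, 1, 2, 3
d = rank(temp) − rank(yield): 2, -3, 0, 1, 2, -2; Σd² = 22
ρ = 1 − 6Σd² / [n(n²−1)] = 1 − 6×22 / (6×35) = 1 − 132/210 ≈ 0.371

0.371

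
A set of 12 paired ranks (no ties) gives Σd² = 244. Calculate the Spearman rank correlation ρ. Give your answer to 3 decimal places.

ρ = 1 − 6Σd² / [n(n²−1)] = 1 − 6×244 / (12×143)
  = 1 − 1464/1716 = 1 − 0.8531 ≈ 0.147

0.147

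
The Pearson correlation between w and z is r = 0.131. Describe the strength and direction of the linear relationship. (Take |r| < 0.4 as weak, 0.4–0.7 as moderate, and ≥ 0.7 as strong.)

r = 0.131 > 0 so the relationship is positive.
|r| = 0.131, which falls in the weak range.

weak positive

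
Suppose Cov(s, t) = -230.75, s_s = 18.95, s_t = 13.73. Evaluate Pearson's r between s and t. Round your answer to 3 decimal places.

r = Cov(s,t) / (s_s · s_t) = -230.75 / (18.95 × 13.73)
  = -230.75 / 260.1835 ≈ -0.887

-0.887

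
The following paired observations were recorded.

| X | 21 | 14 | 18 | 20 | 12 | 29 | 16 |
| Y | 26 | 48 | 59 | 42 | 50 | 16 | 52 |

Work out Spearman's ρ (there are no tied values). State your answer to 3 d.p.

Rank X: 6, 2, 4, 5, 1, 7, 3
Rank Y: 2, 4, 7, 3, 5, 1, 6
d = rank(X) − rank(Y): 4, -2, -3, 2, -4, 6, -3; Σd² = 94
ρ = 1 − 6Σd² / [n(n²−1)] = 1 − 6×94 / (7×48) = 1 − 564/336 ≈ -0.679

-0.679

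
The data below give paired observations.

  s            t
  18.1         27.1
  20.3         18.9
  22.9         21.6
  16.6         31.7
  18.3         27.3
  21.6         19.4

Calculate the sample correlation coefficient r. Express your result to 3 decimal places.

-0.863

n = 6, Σs = 117.8, Σt = 146, Σs² = 2341.12, Σt² = 3684.72, Σst = 2813.67
nΣst − ΣsΣt = 16882.02 − 17198.8 = -316.78
nΣs² − (Σs)² = 14046.72 − 13876.84 = 169.88; nΣt² − (Σt)² = 22108.32 − 21316 = 792.32
r = -316.78 / √(169.88 × 792.32) = -316.78 / 366.8778 ≈ -0.863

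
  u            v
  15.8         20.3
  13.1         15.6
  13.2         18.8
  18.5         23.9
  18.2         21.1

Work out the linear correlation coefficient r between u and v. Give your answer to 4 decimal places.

0.8859

n = 5, Σu = 78.8, Σv = 99.7, Σu² = 1268.98, Σv² = 2025.31, Σuv = 1599.43
nΣuv − ΣuΣv = 7997.15 − 7856.36 = 140.79
nΣu² − (Σu)² = 6344.9 − 6209.44 = 135.46; nΣv² − (Σv)² = 10126.55 − 9940.09 = 186.46
r = 140.79 / √(135.46 × 186.46) = 140.79 / 158.9273 ≈ 0.8859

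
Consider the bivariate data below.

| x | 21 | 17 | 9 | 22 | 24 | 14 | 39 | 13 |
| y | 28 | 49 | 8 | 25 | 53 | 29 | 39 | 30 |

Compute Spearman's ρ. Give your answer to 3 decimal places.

0.476

Rank x: 5, 4, 1, 6, 7, 3, 8, 2
Rank y: 3, 7, 1, 2, 8, 4, 6, 5
d = rank(x) − rank(y): 2, -3, 0, 4, -1, -1, 2, -3; Σd² = 44
ρ = 1 − 6Σd² / [n(n²−1)] = 1 − 6×44 / (8×63) = 1 − 264/504 ≈ 0.476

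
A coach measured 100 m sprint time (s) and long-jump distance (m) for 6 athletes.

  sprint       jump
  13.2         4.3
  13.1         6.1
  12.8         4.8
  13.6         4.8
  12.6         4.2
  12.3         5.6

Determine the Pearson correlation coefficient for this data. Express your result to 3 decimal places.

-0.129

n = 6, Σx = 77.6, Σy = 29.8, Σx² = 1004.7, Σy² = 150.78, Σxy = 385.19
nΣxy − ΣxΣy = 2311.14 − 2312.48 = -1.34
nΣx² − (Σx)² = 6028.2 − 6021.76 = 6.44; nΣy² − (Σy)² = 904.68 − 888.04 = 16.64
r = -1.34 / √(6.44 × 16.64) = -1.34 / 10.3519 ≈ -0.129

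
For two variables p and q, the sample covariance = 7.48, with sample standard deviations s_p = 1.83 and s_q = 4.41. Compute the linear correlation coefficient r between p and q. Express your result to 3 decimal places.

0.927

r = Cov(p,q) / (s_p · s_q) = 7.48 / (1.83 × 4.41)
  = 7.48 / 8.0703 ≈ 0.927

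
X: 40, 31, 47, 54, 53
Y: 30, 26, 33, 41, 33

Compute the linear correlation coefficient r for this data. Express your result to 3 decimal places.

0.874

n = 5, ΣX = 225, ΣY = 163, ΣX² = 10495, ΣY² = 5435, ΣXY = 7520
nΣXY − ΣXΣY = 37600 − 36675 = 925
nΣX² − (ΣX)² = 52475 − 50625 = 1850; nΣY² − (ΣY)² = 27175 − 26569 = 606
r = 925 / √(1850 × 606) = 925 / 1058.8201 ≈ 0.874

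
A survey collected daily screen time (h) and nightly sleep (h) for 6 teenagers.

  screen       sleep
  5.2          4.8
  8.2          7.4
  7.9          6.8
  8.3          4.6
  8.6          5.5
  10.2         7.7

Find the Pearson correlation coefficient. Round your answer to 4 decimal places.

0.5988

n = 6, Σx = 48.4, Σy = 36.8, Σx² = 403.58, Σy² = 234.74, Σxy = 303.38
nΣxy − ΣxΣy = 1820.28 − 1781.12 = 39.16
nΣx² − (Σx)² = 2421.48 − 2342.56 = 78.92; nΣy² − (Σy)² = 1408.44 − 1354.24 = 54.2
r = 39.16 / √(78.92 × 54.2) = 39.16 / 65.4023 ≈ 0.5988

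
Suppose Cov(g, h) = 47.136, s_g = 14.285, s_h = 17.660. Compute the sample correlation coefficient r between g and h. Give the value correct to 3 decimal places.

0.187

r = Cov(g,h) / (s_g · s_h) = 47.136 / (14.285 × 17.660)
  = 47.136 / 252.2731 ≈ 0.187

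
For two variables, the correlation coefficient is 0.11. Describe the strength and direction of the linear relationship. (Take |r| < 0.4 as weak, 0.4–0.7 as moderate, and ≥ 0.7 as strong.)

weak positive

r = 0.11 > 0 so the relationship is positive.
|r| = 0.11, which falls in the weak range.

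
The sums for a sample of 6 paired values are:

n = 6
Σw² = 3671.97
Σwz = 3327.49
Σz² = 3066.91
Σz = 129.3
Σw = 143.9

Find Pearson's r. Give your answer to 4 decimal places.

r = (nΣwz − ΣwΣz) / √[(nΣw² − (Σw)²)(nΣz² − (Σz)²)]
Numerator: 6×3327.49 − 143.9×129.3 = 1358.67
Denominator: √[(22031.82 − 20707.21)(18401.46 − 16718.49)] = √[1324.61 × 1682.97] = 1493.0770
r = 1358.67 / 1493.0770 ≈ 0.9100

0.9100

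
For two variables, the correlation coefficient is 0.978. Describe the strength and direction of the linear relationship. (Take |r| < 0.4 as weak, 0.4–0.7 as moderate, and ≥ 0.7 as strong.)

r = 0.978 > 0 so the relationship is positive.
|r| = 0.978, which falls in the strong range.

strong positive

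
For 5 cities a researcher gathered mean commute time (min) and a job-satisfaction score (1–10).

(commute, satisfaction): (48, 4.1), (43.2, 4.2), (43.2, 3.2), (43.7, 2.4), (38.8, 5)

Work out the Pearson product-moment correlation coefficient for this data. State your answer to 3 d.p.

n = 5, Σx = 216.9, Σy = 18.9, Σx² = 9451.61, Σy² = 75.45, Σxy = 815.36
nΣxy − ΣxΣy = 4076.8 − 4099.41 = -22.61
nΣx² − (Σx)² = 47258.05 − 47045.61 = 212.44; nΣy² − (Σy)² = 377.25 − 357.21 = 20.04
r = -22.61 / √(212.44 × 20.04) = -22.61 / 65.2480 ≈ -0.347

-0.347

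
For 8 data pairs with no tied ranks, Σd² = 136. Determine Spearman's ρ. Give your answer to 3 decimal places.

-0.619

ρ = 1 − 6Σd² / [n(n²−1)] = 1 − 6×136 / (8×63)
  = 1 − 816/504 = 1 − 1.6190 ≈ -0.619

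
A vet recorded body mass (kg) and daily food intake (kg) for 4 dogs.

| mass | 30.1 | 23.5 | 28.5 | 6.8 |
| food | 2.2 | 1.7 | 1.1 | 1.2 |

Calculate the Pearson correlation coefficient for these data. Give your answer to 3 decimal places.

n = 4, Σx = 88.9, Σy = 6.2, Σx² = 2316.75, Σy² = 10.38, Σxy = 145.68
nΣxy − ΣxΣy = 582.72 − 551.18 = 31.54
nΣx² − (Σx)² = 9267 − 7903.21 = 1363.79; nΣy² − (Σy)² = 41.52 − 38.44 = 3.08
r = 31.54 / √(1363.79 × 3.08) = 31.54 / 64.8111 ≈ 0.487

0.487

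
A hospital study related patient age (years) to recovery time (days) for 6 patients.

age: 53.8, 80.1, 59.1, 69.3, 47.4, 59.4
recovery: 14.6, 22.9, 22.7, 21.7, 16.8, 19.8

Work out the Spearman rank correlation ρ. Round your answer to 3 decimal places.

0.771

Rank age: 2, 6, 3, 5, 1, 4
Rank recovery: 1, 6, 5, 4, 2, 3
d = rank(age) − rank(recovery): 1, 0, -2, 1, -1, 1; Σd² = 8
ρ = 1 − 6Σd² / [n(n²−1)] = 1 − 6×8 / (6×35) = 1 − 48/210 ≈ 0.771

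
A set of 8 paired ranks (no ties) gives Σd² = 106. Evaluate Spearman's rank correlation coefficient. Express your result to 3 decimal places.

ρ = 1 − 6Σd² / [n(n²−1)] = 1 − 6×106 / (8×63)
  = 1 − 636/504 = 1 − 1.2619 ≈ -0.262

-0.262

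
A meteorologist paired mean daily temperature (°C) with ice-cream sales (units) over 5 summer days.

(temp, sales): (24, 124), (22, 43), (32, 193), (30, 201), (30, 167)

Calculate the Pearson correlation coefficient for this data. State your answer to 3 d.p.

n = 5, Σx = 138, Σy = 728, Σx² = 3884, Σy² = 122764, Σxy = 21138
nΣxy − ΣxΣy = 105690 − 100464 = 5226
nΣx² − (Σx)² = 19420 − 19044 = 376; nΣy² − (Σy)² = 613820 − 529984 = 83836
r = 5226 / √(376 × 83836) = 5226 / 5614.4756 ≈ 0.931

0.931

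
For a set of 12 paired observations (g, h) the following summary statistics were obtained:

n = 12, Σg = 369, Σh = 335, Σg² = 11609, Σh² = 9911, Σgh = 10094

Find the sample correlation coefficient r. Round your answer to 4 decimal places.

-0.5413

r = (nΣgh − ΣgΣh) / √[(nΣg² − (Σg)²)(nΣh² − (Σh)²)]
Numerator: 12×10094 − 369×335 = -2487
Denominator: √[(139308 − 136161)(118932 − 112225)] = √[3147 × 6707] = 4594.2278
r = -2487 / 4594.2278 ≈ -0.5413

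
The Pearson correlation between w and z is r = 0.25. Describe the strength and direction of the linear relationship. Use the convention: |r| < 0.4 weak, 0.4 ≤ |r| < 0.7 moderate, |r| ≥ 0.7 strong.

weak positive

r = 0.25 > 0 so the relationship is positive.
|r| = 0.25, which falls in the weak range.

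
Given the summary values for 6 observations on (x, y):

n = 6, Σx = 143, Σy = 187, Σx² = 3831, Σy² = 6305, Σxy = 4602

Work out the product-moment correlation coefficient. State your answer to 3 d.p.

0.323

r = (nΣxy − ΣxΣy) / √[(nΣx² − (Σx)²)(nΣy² − (Σy)²)]
Numerator: 6×4602 − 143×187 = 871
Denominator: √[(22986 − 20449)(37830 − 34969)] = √[2537 × 2861] = 2694.1338
r = 871 / 2694.1338 ≈ 0.323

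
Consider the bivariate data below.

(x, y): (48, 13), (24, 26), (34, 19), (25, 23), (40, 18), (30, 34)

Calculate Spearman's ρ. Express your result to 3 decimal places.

Rank x: 6, 1, 4, 2, 5, 3
Rank y: 1, 5, 3, 4, 2, 6
d = rank(x) − rank(y): 5, -4, 1, -2, 3, -3; Σd² = 64
ρ = 1 − 6Σd² / [n(n²−1)] = 1 − 6×64 / (6×35) = 1 − 384/210 ≈ -0.829

-0.829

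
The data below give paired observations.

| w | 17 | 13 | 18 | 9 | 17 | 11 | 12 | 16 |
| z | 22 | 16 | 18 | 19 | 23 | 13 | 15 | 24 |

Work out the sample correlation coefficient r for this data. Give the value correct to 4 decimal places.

0.6076

n = 8, Σw = 113, Σz = 150, Σw² = 1673, Σz² = 2924, Σwz = 2175
nΣwz − ΣwΣz = 17400 − 16950 = 450
nΣw² − (Σw)² = 13384 − 12769 = 615; nΣz² − (Σz)² = 23392 − 22500 = 892
r = 450 / √(615 × 892) = 450 / 740.6619 ≈ 0.6076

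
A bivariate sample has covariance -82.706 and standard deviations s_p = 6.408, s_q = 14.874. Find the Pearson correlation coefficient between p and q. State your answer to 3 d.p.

-0.868

r = Cov(p,q) / (s_p · s_q) = -82.706 / (6.408 × 14.874)
  = -82.706 / 95.3126 ≈ -0.868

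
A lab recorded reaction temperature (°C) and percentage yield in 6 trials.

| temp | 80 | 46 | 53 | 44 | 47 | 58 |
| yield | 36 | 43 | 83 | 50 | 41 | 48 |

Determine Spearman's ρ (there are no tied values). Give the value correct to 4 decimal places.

-0.3714

Rank temp: 6, 2, 4, 1, 3, 5
Rank yield: 1, 3, 6, 5, 2, 4
d = rank(temp) − rank(yield): 5, -1, -2, -4, 1, 1; Σd² = 48
ρ = 1 − 6Σd² / [n(n²−1)] = 1 − 6×48 / (6×35) = 1 − 288/210 ≈ -0.3714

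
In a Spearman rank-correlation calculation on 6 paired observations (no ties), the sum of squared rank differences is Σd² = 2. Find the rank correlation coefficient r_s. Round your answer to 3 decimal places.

ρ = 1 − 6Σd² / [n(n²−1)] = 1 − 6×2 / (6×35)
  = 1 − 12/210 = 1 − 0.0571 ≈ 0.943

0.943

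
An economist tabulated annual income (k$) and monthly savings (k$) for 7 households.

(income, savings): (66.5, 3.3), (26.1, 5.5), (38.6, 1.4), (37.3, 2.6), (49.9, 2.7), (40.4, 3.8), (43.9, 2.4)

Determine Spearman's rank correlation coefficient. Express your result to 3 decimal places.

Rank income: 7, 1, 3, 2, 6, 4, 5
Rank savings: 5, 7, 1, 3, 4, 6, 2
d = rank(income) − rank(savings): 2, -6, 2, -1, 2, -2, 3; Σd² = 62
ρ = 1 − 6Σd² / [n(n²−1)] = 1 − 6×62 / (7×48) = 1 − 372/336 ≈ -0.107

-0.107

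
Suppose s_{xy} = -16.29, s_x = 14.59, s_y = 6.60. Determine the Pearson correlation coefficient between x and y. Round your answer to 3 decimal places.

-0.169

r = Cov(x,y) / (s_x · s_y) = -16.29 / (14.59 × 6.60)
  = -16.29 / 96.2940 ≈ -0.169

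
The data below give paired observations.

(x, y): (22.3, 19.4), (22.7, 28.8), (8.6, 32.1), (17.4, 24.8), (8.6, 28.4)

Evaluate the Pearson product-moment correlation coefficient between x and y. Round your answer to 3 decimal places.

n = 5, Σx = 79.6, Σy = 133.5, Σx² = 1463.26, Σy² = 3657.81, Σxy = 2038.2
nΣxy − ΣxΣy = 10191 − 10626.6 = -435.6
nΣx² − (Σx)² = 7316.3 − 6336.16 = 980.14; nΣy² − (Σy)² = 18289.05 − 17822.25 = 466.8
r = -435.6 / √(980.14 × 466.8) = -435.6 / 676.4092 ≈ -0.644

-0.644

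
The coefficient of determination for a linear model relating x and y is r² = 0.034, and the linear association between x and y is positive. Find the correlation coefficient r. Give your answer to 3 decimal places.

0.184

|r| = √0.034 = 0.184
The association is positive, so r = 0.184.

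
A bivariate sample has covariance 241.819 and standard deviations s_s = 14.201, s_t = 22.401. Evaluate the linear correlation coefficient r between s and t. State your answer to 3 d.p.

r = Cov(s,t) / (s_s · s_t) = 241.819 / (14.201 × 22.401)
  = 241.819 / 318.1166 ≈ 0.760

0.760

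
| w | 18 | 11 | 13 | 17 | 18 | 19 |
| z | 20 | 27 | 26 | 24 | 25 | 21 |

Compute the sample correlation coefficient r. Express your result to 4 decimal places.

n = 6, Σw = 96, Σz = 143, Σw² = 1588, Σz² = 3447, Σwz = 2252
nΣwz − ΣwΣz = 13512 − 13728 = -216
nΣw² − (Σw)² = 9528 − 9216 = 312; nΣz² − (Σz)² = 20682 − 20449 = 233
r = -216 / √(312 × 233) = -216 / 269.6220 ≈ -0.8011

-0.8011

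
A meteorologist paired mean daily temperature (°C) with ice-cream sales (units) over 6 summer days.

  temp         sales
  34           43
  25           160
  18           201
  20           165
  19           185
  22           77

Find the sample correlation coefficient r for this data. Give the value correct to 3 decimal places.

-0.810

n = 6, Σx = 138, Σy = 831, Σx² = 3350, Σy² = 135229, Σxy = 17589
nΣxy − ΣxΣy = 105534 − 114678 = -9144
nΣx² − (Σx)² = 20100 − 19044 = 1056; nΣy² − (Σy)² = 811374 − 690561 = 120813
r = -9144 / √(1056 × 120813) = -9144 / 11295.0665 ≈ -0.810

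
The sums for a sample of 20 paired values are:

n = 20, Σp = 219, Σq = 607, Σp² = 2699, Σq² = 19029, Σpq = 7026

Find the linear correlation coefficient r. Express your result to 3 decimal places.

r = (nΣpq − ΣpΣq) / √[(nΣp² − (Σp)²)(nΣq² − (Σq)²)]
Numerator: 20×7026 − 219×607 = 7587
Denominator: √[(53980 − 47961)(380580 − 368449)] = √[6019 × 12131] = 8544.9686
r = 7587 / 8544.9686 ≈ 0.888

0.888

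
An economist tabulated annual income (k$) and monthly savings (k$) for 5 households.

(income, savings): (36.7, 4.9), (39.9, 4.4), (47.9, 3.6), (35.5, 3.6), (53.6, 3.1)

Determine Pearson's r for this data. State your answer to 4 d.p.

-0.6945

n = 5, Σx = 213.6, Σy = 19.6, Σx² = 9366.52, Σy² = 78.9, Σxy = 821.79
nΣxy − ΣxΣy = 4108.95 − 4186.56 = -77.61
nΣx² − (Σx)² = 46832.6 − 45624.96 = 1207.64; nΣy² − (Σy)² = 394.5 − 384.16 = 10.34
r = -77.61 / √(1207.64 × 10.34) = -77.61 / 111.7452 ≈ -0.6945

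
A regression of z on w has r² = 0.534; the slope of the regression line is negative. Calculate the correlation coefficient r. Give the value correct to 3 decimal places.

-0.731

|r| = √0.534 = 0.731
The association is negative, so r = −0.731.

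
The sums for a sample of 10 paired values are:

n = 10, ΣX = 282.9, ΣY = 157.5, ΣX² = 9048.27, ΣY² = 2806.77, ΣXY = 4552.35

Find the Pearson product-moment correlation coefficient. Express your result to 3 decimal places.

r = (nΣXY − ΣXΣY) / √[(nΣX² − (ΣX)²)(nΣY² − (ΣY)²)]
Numerator: 10×4552.35 − 282.9×157.5 = 966.75
Denominator: √[(90482.7 − 80032.41)(28067.7 − 24806.25)] = √[10450.29 × 3261.45] = 5838.0732
r = 966.75 / 5838.0732 ≈ 0.166

0.166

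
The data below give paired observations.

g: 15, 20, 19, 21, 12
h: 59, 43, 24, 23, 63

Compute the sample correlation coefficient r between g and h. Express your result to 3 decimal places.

n = 5, Σg = 87, Σh = 212, Σg² = 1571, Σh² = 10404, Σgh = 3440
nΣgh − ΣgΣh = 17200 − 18444 = -1244
nΣg² − (Σg)² = 7855 − 7569 = 286; nΣh² − (Σh)² = 52020 − 44944 = 7076
r = -1244 / √(286 × 7076) = -1244 / 1422.5808 ≈ -0.874

-0.874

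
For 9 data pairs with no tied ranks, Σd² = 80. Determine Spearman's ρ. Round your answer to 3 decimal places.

0.333

ρ = 1 − 6Σd² / [n(n²−1)] = 1 − 6×80 / (9×80)
  = 1 − 480/720 = 1 − 0.6667 ≈ 0.333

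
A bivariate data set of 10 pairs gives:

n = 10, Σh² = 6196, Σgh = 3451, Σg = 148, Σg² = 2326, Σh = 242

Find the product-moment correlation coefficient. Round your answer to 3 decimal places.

-0.609

r = (nΣgh − ΣgΣh) / √[(nΣg² − (Σg)²)(nΣh² − (Σh)²)]
Numerator: 10×3451 − 148×242 = -1306
Denominator: √[(23260 − 21904)(61960 − 58564)] = √[1356 × 3396] = 2145.9208
r = -1306 / 2145.9208 ≈ -0.609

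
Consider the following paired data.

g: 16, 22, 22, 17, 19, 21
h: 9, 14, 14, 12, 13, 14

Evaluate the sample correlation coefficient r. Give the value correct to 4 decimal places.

n = 6, Σg = 117, Σh = 76, Σg² = 2315, Σh² = 982, Σgh = 1505
nΣgh − ΣgΣh = 9030 − 8892 = 138
nΣg² − (Σg)² = 13890 − 13689 = 201; nΣh² − (Σh)² = 5892 − 5776 = 116
r = 138 / √(201 × 116) = 138 / 152.6958 ≈ 0.9038

0.9038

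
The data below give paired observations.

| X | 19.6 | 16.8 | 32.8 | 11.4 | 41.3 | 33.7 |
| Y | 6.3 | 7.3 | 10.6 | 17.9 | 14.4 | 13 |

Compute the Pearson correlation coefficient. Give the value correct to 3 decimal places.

0.110

n = 6, ΣX = 155.6, ΣY = 69.5, ΣX² = 4713.58, ΣY² = 902.11, ΣXY = 1830.68
nΣXY − ΣXΣY = 10984.08 − 10814.2 = 169.88
nΣX² − (ΣX)² = 28281.48 − 24211.36 = 4070.12; nΣY² − (ΣY)² = 5412.66 − 4830.25 = 582.41
r = 169.88 / √(4070.12 × 582.41) = 169.88 / 1539.6359 ≈ 0.110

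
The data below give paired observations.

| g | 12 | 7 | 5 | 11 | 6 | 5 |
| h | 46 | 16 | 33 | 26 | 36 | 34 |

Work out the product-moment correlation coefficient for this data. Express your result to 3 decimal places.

0.236

n = 6, Σg = 46, Σh = 191, Σg² = 400, Σh² = 6589, Σgh = 1501
nΣgh − ΣgΣh = 9006 − 8786 = 220
nΣg² − (Σg)² = 2400 − 2116 = 284; nΣh² − (Σh)² = 39534 − 36481 = 3053
r = 220 / √(284 × 3053) = 220 / 931.1563 ≈ 0.236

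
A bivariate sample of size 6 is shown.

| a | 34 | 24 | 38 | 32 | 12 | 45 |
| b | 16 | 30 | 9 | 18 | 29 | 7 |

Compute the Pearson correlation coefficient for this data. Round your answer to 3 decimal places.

-0.922

n = 6, Σa = 185, Σb = 109, Σa² = 6369, Σb² = 2451, Σab = 2845
nΣab − ΣaΣb = 17070 − 20165 = -3095
nΣa² − (Σa)² = 38214 − 34225 = 3989; nΣb² − (Σb)² = 14706 − 11881 = 2825
r = -3095 / √(3989 × 2825) = -3095 / 3356.9220 ≈ -0.922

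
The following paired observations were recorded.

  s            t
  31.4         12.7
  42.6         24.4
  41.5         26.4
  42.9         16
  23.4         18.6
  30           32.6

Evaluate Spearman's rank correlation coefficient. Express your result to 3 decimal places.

-0.200

Rank s: 3, 5, 4, 6, 1, 2
Rank t: 1, 4, 5, 2, 3, 6
d = rank(s) − rank(t): 2, 1, -1, 4, -2, -4; Σd² = 42
ρ = 1 − 6Σd² / [n(n²−1)] = 1 − 6×42 / (6×35) = 1 − 252/210 ≈ -0.200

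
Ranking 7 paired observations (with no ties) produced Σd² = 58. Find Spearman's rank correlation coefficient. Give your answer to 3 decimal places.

ρ = 1 − 6Σd² / [n(n²−1)] = 1 − 6×58 / (7×48)
  = 1 − 348/336 = 1 − 1.0357 ≈ -0.036

-0.036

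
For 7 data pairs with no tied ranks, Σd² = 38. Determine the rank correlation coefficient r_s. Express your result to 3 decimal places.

0.321

ρ = 1 − 6Σd² / [n(n²−1)] = 1 − 6×38 / (7×48)
  = 1 − 228/336 = 1 − 0.6786 ≈ 0.321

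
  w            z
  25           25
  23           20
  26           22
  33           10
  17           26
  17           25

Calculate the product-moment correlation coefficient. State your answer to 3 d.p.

-0.849

n = 6, Σw = 141, Σz = 128, Σw² = 3497, Σz² = 2910, Σwz = 2854
nΣwz − ΣwΣz = 17124 − 18048 = -924
nΣw² − (Σw)² = 20982 − 19881 = 1101; nΣz² − (Σz)² = 17460 − 16384 = 1076
r = -924 / √(1101 × 1076) = -924 / 1088.4282 ≈ -0.849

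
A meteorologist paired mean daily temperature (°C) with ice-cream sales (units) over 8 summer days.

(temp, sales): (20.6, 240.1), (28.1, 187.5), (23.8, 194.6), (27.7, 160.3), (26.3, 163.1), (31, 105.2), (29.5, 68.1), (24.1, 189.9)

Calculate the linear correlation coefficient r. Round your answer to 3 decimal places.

n = 8, Σx = 211.1, Σy = 1308.8, Σx² = 5651.45, Σy² = 234737.78, Σxy = 33422.87
nΣxy − ΣxΣy = 267382.96 − 276287.68 = -8904.72
nΣx² − (Σx)² = 45211.6 − 44563.21 = 648.39; nΣy² − (Σy)² = 1877902.24 − 1712957.44 = 164944.8
r = -8904.72 / √(648.39 × 164944.8) = -8904.72 / 10341.5936 ≈ -0.861

-0.861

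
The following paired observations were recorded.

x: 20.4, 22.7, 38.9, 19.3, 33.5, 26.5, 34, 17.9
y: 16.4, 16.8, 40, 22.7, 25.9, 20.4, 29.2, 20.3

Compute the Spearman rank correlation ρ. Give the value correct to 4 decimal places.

Rank x: 3, 4, 8, 2, 6, 5, 7, 1
Rank y: 1, 2, 8, 5, 6, 4, 7, 3
d = rank(x) − rank(y): 2, 2, 0, -3, 0, 1, 0, -2; Σd² = 22
ρ = 1 − 6Σd² / [n(n²−1)] = 1 − 6×22 / (8×63) = 1 − 132/504 ≈ 0.7381

0.7381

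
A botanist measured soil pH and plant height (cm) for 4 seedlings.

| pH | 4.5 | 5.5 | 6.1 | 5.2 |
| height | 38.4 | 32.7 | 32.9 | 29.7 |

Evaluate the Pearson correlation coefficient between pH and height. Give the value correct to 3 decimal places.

n = 4, Σx = 21.3, Σy = 133.7, Σx² = 114.75, Σy² = 4508.35, Σxy = 707.78
nΣxy − ΣxΣy = 2831.12 − 2847.81 = -16.69
nΣx² − (Σx)² = 459 − 453.69 = 5.31; nΣy² − (Σy)² = 18033.4 − 17875.69 = 157.71
r = -16.69 / √(5.31 × 157.71) = -16.69 / 28.9386 ≈ -0.577

-0.577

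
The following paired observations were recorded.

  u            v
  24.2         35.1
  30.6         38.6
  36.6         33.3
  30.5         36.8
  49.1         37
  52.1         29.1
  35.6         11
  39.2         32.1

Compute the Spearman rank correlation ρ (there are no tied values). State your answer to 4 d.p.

-0.3333

Rank u: 1, 3, 5, 2, 7, 8, 4, 6
Rank v: 5, 8, 4, 6, 7, 2, 1, 3
d = rank(u) − rank(v): -4, -5, 1, -4, 0, 6, 3, 3; Σd² = 112
ρ = 1 − 6Σd² / [n(n²−1)] = 1 − 6×112 / (8×63) = 1 − 672/504 ≈ -0.3333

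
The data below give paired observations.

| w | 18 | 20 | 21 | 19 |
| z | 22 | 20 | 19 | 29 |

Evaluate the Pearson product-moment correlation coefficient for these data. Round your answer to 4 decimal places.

n = 4, Σw = 78, Σz = 90, Σw² = 1526, Σz² = 2086, Σwz = 1746
nΣwz − ΣwΣz = 6984 − 7020 = -36
nΣw² − (Σw)² = 6104 − 6084 = 20; nΣz² − (Σz)² = 8344 − 8100 = 244
r = -36 / √(20 × 244) = -36 / 69.8570 ≈ -0.5153

-0.5153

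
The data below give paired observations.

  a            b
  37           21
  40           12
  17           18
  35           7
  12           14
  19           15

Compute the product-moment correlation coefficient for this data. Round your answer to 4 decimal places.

-0.2027

n = 6, Σa = 160, Σb = 87, Σa² = 4988, Σb² = 1379, Σab = 2261
nΣab − ΣaΣb = 13566 − 13920 = -354
nΣa² − (Σa)² = 29928 − 25600 = 4328; nΣb² − (Σb)² = 8274 − 7569 = 705
r = -354 / √(4328 × 705) = -354 / 1746.7799 ≈ -0.2027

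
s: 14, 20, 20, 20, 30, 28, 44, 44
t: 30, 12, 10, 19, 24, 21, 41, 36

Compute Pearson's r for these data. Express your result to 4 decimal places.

n = 8, Σs = 220, Σt = 193, Σs² = 6952, Σt² = 5499, Σst = 5936
nΣst − ΣsΣt = 47488 − 42460 = 5028
nΣs² − (Σs)² = 55616 − 48400 = 7216; nΣt² − (Σt)² = 43992 − 37249 = 6743
r = 5028 / √(7216 × 6743) = 5028 / 6975.4920 ≈ 0.7208

0.7208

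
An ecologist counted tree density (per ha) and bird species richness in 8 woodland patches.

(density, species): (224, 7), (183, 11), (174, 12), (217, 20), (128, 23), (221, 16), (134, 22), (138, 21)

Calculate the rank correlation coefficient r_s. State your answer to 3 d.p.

-0.810

Rank density: 8, 5, 4, 6, 1, 7, 2, 3
Rank species: 1, 2, 3, 5, 8, 4, 7, 6
d = rank(density) − rank(species): 7, 3, 1, 1, -7, 3, -5, -3; Σd² = 152
ρ = 1 − 6Σd² / [n(n²−1)] = 1 − 6×152 / (8×63) = 1 − 912/504 ≈ -0.810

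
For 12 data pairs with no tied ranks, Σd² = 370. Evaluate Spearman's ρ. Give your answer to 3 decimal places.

-0.294

ρ = 1 − 6Σd² / [n(n²−1)] = 1 − 6×370 / (12×143)
  = 1 − 2220/1716 = 1 − 1.2937 ≈ -0.294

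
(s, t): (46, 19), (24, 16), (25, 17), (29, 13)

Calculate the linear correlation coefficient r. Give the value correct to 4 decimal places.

n = 4, Σs = 124, Σt = 65, Σs² = 4158, Σt² = 1075, Σst = 2060
nΣst − ΣsΣt = 8240 − 8060 = 180
nΣs² − (Σs)² = 16632 − 15376 = 1256; nΣt² − (Σt)² = 4300 − 4225 = 75
r = 180 / √(1256 × 75) = 180 / 306.9202 ≈ 0.5865

0.5865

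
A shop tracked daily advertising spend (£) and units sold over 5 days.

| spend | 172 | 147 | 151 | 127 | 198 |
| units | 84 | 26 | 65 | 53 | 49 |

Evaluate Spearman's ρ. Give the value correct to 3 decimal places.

0.200

Rank spend: 4, 2, 3, 1, 5
Rank units: 5, 1, 4, 3, 2
d = rank(spend) − rank(units): -1, 1, -1, -2, 3; Σd² = 16
ρ = 1 − 6Σd² / [n(n²−1)] = 1 − 6×16 / (5×24) = 1 − 96/120 ≈ 0.200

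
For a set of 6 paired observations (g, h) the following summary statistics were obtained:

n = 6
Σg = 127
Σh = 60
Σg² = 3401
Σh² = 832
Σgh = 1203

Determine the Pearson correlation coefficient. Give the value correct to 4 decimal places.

-0.1648

r = (nΣgh − ΣgΣh) / √[(nΣg² − (Σg)²)(nΣh² − (Σh)²)]
Numerator: 6×1203 − 127×60 = -402
Denominator: √[(20406 − 16129)(4992 − 3600)] = √[4277 × 1392] = 2439.9967
r = -402 / 2439.9967 ≈ -0.1648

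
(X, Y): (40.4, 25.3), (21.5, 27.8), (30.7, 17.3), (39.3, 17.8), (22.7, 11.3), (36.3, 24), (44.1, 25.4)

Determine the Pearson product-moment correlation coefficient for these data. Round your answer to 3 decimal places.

n = 7, ΣX = 235, ΣY = 148.9, ΣX² = 8359.18, ΣY² = 3377.91, ΣXY = 5098.32
nΣXY − ΣXΣY = 35688.24 − 34991.5 = 696.74
nΣX² − (ΣX)² = 58514.26 − 55225 = 3289.26; nΣY² − (ΣY)² = 23645.37 − 22171.21 = 1474.16
r = 696.74 / √(3289.26 × 1474.16) = 696.74 / 2202.0208 ≈ 0.316

0.316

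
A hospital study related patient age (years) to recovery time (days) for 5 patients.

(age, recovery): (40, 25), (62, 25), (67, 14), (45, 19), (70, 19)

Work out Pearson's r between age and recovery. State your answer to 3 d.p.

-0.479

n = 5, Σx = 284, Σy = 102, Σx² = 16858, Σy² = 2168, Σxy = 5673
nΣxy − ΣxΣy = 28365 − 28968 = -603
nΣx² − (Σx)² = 84290 − 80656 = 3634; nΣy² − (Σy)² = 10840 − 10404 = 436
r = -603 / √(3634 × 436) = -603 / 1258.7391 ≈ -0.479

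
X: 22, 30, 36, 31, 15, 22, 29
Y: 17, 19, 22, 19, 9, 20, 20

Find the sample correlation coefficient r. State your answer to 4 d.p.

0.8310

n = 7, ΣX = 185, ΣY = 126, ΣX² = 5191, ΣY² = 2376, ΣXY = 3480
nΣXY − ΣXΣY = 24360 − 23310 = 1050
nΣX² − (ΣX)² = 36337 − 34225 = 2112; nΣY² − (ΣY)² = 16632 − 15876 = 756
r = 1050 / √(2112 × 756) = 1050 / 1263.5949 ≈ 0.8310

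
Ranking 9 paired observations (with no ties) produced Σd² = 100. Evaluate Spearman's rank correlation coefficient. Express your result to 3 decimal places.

0.167

ρ = 1 − 6Σd² / [n(n²−1)] = 1 − 6×100 / (9×80)
  = 1 − 600/720 = 1 − 0.8333 ≈ 0.167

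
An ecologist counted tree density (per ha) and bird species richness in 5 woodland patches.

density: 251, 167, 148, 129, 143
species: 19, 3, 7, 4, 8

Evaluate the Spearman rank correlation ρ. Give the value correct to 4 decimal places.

0.3000

Rank density: 5, 4, 3, 1, 2
Rank species: 5, 1, 3, 2, 4
d = rank(density) − rank(species): 0, 3, 0, -1, -2; Σd² = 14
ρ = 1 − 6Σd² / [n(n²−1)] = 1 − 6×14 / (5×24) = 1 − 84/120 ≈ 0.3000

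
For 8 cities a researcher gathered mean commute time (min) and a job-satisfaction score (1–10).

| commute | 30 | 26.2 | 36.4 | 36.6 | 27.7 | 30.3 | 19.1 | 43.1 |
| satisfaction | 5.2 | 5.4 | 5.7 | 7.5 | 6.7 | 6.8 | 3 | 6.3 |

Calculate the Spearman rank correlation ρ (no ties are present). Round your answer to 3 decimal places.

0.619

Rank commute: 4, 2, 6, 7, 3, 5, 1, 8
Rank satisfaction: 2, 3, 4, 8, 6, 7, 1, 5
d = rank(commute) − rank(satisfaction): 2, -1, 2, -1, -3, -2, 0, 3; Σd² = 32
ρ = 1 − 6Σd² / [n(n²−1)] = 1 − 6×32 / (8×63) = 1 − 192/504 ≈ 0.619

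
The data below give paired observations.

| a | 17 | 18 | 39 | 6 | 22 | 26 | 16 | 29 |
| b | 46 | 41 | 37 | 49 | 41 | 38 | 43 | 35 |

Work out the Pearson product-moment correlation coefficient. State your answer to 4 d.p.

n = 8, Σa = 173, Σb = 330, Σa² = 4427, Σb² = 13766, Σab = 6850
nΣab − ΣaΣb = 54800 − 57090 = -2290
nΣa² − (Σa)² = 35416 − 29929 = 5487; nΣb² − (Σb)² = 110128 − 108900 = 1228
r = -2290 / √(5487 × 1228) = -2290 / 2595.7727 ≈ -0.8822

-0.8822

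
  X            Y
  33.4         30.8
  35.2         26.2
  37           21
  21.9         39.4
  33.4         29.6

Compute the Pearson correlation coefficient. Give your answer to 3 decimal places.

-0.941

n = 5, ΣX = 160.9, ΣY = 147, ΣX² = 5318.77, ΣY² = 4504.6, ΣXY = 4579.46
nΣXY − ΣXΣY = 22897.3 − 23652.3 = -755
nΣX² − (ΣX)² = 26593.85 − 25888.81 = 705.04; nΣY² − (ΣY)² = 22523 − 21609 = 914
r = -755 / √(705.04 × 914) = -755 / 802.7494 ≈ -0.941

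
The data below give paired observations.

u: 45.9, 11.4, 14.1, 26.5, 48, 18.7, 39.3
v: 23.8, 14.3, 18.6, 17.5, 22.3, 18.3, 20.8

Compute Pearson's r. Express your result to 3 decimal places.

n = 7, Σu = 203.9, Σv = 135.6, Σu² = 7336.01, Σv² = 2687.96, Σuv = 4211.5
nΣuv − ΣuΣv = 29480.5 − 27648.84 = 1831.66
nΣu² − (Σu)² = 51352.07 − 41575.21 = 9776.86; nΣv² − (Σv)² = 18815.72 − 18387.36 = 428.36
r = 1831.66 / √(9776.86 × 428.36) = 1831.66 / 2046.4642 ≈ 0.895

0.895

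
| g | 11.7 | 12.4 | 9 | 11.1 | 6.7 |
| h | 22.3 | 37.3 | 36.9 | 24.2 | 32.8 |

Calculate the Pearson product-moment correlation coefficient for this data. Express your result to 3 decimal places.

-0.285

n = 5, Σg = 50.9, Σh = 153.5, Σg² = 539.75, Σh² = 4911.67, Σgh = 1543.91
nΣgh − ΣgΣh = 7719.55 − 7813.15 = -93.6
nΣg² − (Σg)² = 2698.75 − 2590.81 = 107.94; nΣh² − (Σh)² = 24558.35 − 23562.25 = 996.1
r = -93.6 / √(107.94 × 996.1) = -93.6 / 327.9010 ≈ -0.285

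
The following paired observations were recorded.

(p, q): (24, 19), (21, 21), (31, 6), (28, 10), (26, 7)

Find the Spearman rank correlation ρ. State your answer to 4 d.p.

-0.9000

Rank p: 2, 1, 5, 4, 3
Rank q: 4, 5, 1, 3, 2
d = rank(p) − rank(q): -2, -4, 4, 1, 1; Σd² = 38
ρ = 1 − 6Σd² / [n(n²−1)] = 1 − 6×38 / (5×24) = 1 − 228/120 ≈ -0.9000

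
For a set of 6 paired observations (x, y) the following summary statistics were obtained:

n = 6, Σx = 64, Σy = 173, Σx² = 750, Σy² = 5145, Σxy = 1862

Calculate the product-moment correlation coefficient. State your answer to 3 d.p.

0.162

r = (nΣxy − ΣxΣy) / √[(nΣx² − (Σx)²)(nΣy² − (Σy)²)]
Numerator: 6×1862 − 64×173 = 100
Denominator: √[(4500 − 4096)(30870 − 29929)] = √[404 × 941] = 616.5744
r = 100 / 616.5744 ≈ 0.162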